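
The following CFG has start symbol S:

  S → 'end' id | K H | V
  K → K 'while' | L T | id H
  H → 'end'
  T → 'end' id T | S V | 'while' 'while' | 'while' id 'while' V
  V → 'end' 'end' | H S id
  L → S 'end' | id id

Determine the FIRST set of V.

V → 'end' 'end' contributes {'end'}.
From V → H S id: add FIRST(H) = { 'end' }.
Union: FIRST(V) = { 'end' }.

{ 'end' }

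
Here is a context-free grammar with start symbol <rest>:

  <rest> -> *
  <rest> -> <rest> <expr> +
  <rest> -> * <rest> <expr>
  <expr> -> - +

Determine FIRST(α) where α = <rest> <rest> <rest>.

Add FIRST(<rest>) = { * }; <rest> is not nullable, stop.

{ * }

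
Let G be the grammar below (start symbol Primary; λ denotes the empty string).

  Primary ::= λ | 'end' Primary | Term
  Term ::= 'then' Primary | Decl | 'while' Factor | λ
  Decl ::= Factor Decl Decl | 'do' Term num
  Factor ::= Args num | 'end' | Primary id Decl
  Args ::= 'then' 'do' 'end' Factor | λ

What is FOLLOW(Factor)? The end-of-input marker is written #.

{ #, 'do', 'end', 'then', 'while', id, num }

In Term ::= 'while' Factor: Factor is at the end, add FOLLOW(Term) = { #, id, num }.
In Decl ::= Factor Decl Decl: add FIRST(Decl Decl) = { 'do', 'end', 'then', 'while', id, num }.
In Args ::= 'then' 'do' 'end' Factor: Factor is at the end, add FOLLOW(Args) = { num }.
Union: FOLLOW(Factor) = { #, 'do', 'end', 'then', 'while', id, num }.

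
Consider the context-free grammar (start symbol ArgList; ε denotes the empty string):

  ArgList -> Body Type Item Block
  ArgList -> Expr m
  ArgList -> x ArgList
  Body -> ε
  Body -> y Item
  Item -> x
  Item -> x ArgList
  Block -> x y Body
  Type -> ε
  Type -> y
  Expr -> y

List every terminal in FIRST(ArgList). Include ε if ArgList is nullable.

From ArgList -> Body Type Item Block: Body, Type nullable, take FIRST(Body) ∪ FIRST(Type) ∪ FIRST(Item) = { x, y }.
From ArgList -> Expr m: add FIRST(Expr) = { y }.
ArgList -> x ArgList contributes {x}.
Union: FIRST(ArgList) = { x, y }.

{ x, y }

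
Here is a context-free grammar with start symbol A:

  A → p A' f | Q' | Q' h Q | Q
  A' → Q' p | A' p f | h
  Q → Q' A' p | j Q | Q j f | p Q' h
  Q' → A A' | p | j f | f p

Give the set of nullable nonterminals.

No nonterminal has an empty production or an RHS whose symbols are all nullable.

{ } (none)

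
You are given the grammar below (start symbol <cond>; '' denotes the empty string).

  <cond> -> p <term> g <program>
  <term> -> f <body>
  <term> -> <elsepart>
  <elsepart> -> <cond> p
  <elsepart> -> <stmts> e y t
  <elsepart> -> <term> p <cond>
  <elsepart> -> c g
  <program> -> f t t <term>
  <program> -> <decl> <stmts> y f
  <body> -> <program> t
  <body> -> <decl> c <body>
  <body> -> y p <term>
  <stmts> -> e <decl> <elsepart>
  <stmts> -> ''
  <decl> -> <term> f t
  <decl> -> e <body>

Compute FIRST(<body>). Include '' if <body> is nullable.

{ c, e, f, p, y }

From <body> -> <program> t: add FIRST(<program>) = { c, e, f, p }.
From <body> -> <decl> c <body>: add FIRST(<decl>) = { c, e, f, p }.
<body> -> y p <term> contributes {y}.
Union: FIRST(<body>) = { c, e, f, p, y }.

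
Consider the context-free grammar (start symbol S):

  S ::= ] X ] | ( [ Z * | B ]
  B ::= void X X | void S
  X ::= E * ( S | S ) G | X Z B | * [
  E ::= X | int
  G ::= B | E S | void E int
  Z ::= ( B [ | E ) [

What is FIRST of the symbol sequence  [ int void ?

[ is a terminal; add {[} and stop.

{ [ }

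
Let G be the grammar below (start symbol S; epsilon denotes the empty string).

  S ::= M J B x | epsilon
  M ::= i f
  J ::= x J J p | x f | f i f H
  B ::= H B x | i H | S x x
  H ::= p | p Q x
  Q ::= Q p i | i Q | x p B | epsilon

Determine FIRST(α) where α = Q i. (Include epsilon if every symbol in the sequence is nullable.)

Add FIRST(Q)\{epsilon} = { i, p, x }; Q is nullable, continue.
i is a terminal; add {i} and stop.

{ i, p, x }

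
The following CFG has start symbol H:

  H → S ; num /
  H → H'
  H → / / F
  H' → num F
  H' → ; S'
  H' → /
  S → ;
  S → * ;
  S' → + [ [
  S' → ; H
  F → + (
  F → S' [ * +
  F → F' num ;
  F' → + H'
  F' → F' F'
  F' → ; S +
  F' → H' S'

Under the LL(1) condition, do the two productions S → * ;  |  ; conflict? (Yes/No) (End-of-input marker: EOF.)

FIRST(* ;) = { * } and FIRST(;) = { ; }.
The FIRST sets are disjoint and neither alternative is nullable — no conflict.

No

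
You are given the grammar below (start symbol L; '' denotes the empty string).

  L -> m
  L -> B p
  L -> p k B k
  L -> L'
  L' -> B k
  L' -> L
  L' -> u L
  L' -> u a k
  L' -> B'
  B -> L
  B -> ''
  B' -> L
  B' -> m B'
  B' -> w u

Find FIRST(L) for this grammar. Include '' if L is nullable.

{ k, m, p, u, w }

L -> m contributes {m}.
From L -> B p: B nullable, take FIRST(B) ∪ {p} = { k, m, p, u, w }.
L -> p k B k contributes {p}.
From L -> L': add FIRST(L') = { k, m, p, u, w }.
Union: FIRST(L) = { k, m, p, u, w }.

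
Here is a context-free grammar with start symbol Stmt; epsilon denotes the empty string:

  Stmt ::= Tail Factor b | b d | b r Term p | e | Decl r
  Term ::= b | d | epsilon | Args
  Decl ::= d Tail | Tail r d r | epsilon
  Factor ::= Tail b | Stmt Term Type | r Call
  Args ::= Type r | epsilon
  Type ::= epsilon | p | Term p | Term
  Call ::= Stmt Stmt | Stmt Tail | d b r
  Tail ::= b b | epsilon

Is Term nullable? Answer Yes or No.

Yes

Term has an epsilon-production, so Term ⇒ epsilon.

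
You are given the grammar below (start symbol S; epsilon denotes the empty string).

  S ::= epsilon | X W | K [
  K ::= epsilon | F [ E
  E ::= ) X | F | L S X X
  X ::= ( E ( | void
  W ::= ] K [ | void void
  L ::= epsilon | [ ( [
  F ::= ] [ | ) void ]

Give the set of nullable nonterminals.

{ K, L, S }

Directly nullable (have an epsilon-production): S, K, L.
No other nonterminal has a production whose RHS symbols are all nullable.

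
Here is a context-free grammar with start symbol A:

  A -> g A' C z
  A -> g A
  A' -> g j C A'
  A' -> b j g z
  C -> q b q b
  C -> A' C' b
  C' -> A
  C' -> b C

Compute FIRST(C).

{ b, g, q }

C -> q b q b contributes {q}.
From C -> A' C' b: add FIRST(A') = { b, g }.
Union: FIRST(C) = { b, g, q }.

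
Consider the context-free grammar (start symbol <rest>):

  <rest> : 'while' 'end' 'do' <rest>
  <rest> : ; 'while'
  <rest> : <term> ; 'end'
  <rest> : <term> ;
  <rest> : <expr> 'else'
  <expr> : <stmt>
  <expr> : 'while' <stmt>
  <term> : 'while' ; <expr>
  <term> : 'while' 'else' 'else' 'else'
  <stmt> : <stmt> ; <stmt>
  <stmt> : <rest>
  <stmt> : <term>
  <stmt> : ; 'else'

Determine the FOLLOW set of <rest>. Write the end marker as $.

<rest> is the start symbol, so $ ∈ FOLLOW(<rest>).
In <rest> : 'while' 'end' 'do' <rest>: <rest> is at the end, add FOLLOW(<rest>) = { $, 'else', ; }.
In <stmt> : <rest>: <rest> is at the end, add FOLLOW(<stmt>) = { 'else', ; }.
Union: FOLLOW(<rest>) = { $, 'else', ; }.

{ $, 'else', ; }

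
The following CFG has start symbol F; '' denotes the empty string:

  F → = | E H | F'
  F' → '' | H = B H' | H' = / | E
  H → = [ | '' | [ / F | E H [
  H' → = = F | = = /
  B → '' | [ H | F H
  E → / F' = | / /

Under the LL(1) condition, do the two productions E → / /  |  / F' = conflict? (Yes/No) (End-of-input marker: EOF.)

FIRST(/ /) = { / } and FIRST(/ F' =) = { / }.
Both contain /, so the two alternatives are not disjoint — LL(1) conflict.

Yes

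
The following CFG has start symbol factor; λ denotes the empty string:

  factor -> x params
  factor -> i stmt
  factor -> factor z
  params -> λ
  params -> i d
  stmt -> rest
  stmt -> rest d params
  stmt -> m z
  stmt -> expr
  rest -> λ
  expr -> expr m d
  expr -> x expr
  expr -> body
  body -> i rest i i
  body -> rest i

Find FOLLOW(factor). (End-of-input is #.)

{ #, z }

factor is the start symbol, so # ∈ FOLLOW(factor).
In factor -> factor z: add FIRST(z) = { z }.
Union: FOLLOW(factor) = { #, z }.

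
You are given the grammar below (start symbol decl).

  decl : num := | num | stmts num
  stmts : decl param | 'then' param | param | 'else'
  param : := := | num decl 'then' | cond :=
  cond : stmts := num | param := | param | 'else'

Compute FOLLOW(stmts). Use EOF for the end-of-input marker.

In decl : stmts num: add FIRST(num) = { num }.
In cond : stmts := num: add FIRST(:= num) = { := }.
Union: FOLLOW(stmts) = { :=, num }.

{ :=, num }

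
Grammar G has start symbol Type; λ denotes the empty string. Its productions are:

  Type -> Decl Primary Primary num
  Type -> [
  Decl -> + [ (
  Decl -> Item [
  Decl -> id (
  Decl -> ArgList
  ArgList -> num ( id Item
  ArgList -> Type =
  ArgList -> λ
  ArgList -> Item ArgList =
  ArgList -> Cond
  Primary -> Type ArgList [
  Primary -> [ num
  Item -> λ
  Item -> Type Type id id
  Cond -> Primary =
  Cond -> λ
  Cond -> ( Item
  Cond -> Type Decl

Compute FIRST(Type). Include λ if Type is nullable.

{ (, +, =, [, id, num }

From Type -> Decl Primary Primary num: Decl nullable, take FIRST(Decl) ∪ FIRST(Primary) = { (, +, =, [, id, num }.
Type -> [ contributes {[}.
Union: FIRST(Type) = { (, +, =, [, id, num }.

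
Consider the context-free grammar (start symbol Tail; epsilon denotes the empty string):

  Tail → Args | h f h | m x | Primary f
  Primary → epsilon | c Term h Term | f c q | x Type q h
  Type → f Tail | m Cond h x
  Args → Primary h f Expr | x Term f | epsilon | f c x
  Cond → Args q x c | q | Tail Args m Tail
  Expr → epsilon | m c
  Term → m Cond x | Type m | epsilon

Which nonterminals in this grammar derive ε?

Directly nullable (have an epsilon-production): Primary, Args, Expr, Term.
Tail → Args with every symbol nullable, so Tail is nullable.
No other nonterminal has a production whose RHS symbols are all nullable.

{ Args, Expr, Primary, Tail, Term }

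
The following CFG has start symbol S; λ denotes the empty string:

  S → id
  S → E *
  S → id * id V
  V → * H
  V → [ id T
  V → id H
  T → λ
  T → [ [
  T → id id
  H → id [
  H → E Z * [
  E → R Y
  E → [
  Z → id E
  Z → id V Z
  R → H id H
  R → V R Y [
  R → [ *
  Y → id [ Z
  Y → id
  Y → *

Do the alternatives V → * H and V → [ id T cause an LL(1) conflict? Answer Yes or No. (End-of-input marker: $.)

No

FIRST(* H) = { * } and FIRST([ id T) = { [ }.
The FIRST sets are disjoint and neither alternative is nullable — no conflict.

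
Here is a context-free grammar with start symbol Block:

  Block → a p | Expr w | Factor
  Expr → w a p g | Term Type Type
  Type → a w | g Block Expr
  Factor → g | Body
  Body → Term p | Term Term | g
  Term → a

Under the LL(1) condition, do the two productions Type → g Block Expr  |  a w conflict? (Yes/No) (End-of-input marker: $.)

FIRST(g Block Expr) = { g } and FIRST(a w) = { a }.
The FIRST sets are disjoint and neither alternative is nullable — no conflict.

No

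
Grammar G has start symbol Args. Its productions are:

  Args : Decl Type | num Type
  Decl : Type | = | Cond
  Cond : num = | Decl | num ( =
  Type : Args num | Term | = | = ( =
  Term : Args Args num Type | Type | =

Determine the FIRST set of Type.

{ =, num }

From Type : Args num: add FIRST(Args) = { =, num }.
From Type : Term: add FIRST(Term) = { =, num }.
Type : = contributes {=}.
Type : = ( = contributes {=}.
Union: FIRST(Type) = { =, num }.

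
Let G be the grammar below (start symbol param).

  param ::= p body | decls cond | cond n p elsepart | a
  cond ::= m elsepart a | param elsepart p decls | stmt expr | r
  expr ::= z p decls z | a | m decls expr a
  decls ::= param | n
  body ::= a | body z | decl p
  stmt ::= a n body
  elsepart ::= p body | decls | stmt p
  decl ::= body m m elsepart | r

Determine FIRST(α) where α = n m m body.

n is a terminal; add {n} and stop.

{ n }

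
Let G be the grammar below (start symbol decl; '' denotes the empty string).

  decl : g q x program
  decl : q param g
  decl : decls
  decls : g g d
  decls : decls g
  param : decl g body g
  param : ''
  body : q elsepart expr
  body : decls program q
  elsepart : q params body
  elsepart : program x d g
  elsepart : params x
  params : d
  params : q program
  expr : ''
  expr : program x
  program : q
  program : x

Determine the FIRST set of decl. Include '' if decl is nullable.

decl : g q x program contributes {g}.
decl : q param g contributes {q}.
From decl : decls: add FIRST(decls) = { g }.
Union: FIRST(decl) = { g, q }.

{ g, q }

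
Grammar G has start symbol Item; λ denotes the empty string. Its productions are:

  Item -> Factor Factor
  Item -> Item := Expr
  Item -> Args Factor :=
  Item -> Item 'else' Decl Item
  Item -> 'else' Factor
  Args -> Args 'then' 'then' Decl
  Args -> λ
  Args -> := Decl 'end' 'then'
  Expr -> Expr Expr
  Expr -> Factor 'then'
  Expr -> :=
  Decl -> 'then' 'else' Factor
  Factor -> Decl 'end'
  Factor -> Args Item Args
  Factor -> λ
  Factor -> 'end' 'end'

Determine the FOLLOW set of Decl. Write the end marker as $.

In Item -> Item 'else' Decl Item: add FIRST(Item)\{λ} = { 'else', 'end', 'then', := }.
  Since Item is nullable, also add FOLLOW(Item) = { $, 'else', 'end', 'then', := }.
In Args -> Args 'then' 'then' Decl: Decl is at the end, add FOLLOW(Args) = { $, 'else', 'end', 'then', := }.
In Args -> := Decl 'end' 'then': add FIRST('end' 'then') = { 'end' }.
In Factor -> Decl 'end': add FIRST('end') = { 'end' }.
Union: FOLLOW(Decl) = { $, 'else', 'end', 'then', := }.

{ $, 'else', 'end', 'then', := }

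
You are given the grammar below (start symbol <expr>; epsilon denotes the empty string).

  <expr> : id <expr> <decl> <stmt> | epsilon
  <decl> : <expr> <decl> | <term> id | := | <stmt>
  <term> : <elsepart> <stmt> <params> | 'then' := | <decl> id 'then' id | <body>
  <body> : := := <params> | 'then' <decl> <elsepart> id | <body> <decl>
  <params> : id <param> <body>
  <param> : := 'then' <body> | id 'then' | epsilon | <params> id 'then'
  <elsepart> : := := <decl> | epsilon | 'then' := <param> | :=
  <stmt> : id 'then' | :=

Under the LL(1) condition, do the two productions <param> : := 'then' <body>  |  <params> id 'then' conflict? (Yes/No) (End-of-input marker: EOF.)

No

FIRST(:= 'then' <body>) = { := } and FIRST(<params> id 'then') = { id }.
The FIRST sets are disjoint and neither alternative is nullable — no conflict.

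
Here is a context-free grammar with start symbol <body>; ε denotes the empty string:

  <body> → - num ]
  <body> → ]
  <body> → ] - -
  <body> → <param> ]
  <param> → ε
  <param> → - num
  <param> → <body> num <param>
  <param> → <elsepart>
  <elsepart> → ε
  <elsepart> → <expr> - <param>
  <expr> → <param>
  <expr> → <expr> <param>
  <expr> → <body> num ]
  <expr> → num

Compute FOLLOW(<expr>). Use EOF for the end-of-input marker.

{ -, ], num }

In <elsepart> → <expr> - <param>: add FIRST(- <param>) = { - }.
In <expr> → <expr> <param>: add FIRST(<param>)\{ε} = { -, ], num }.
  Since <param> is nullable, also add FOLLOW(<expr>) = { -, ], num }.
Union: FOLLOW(<expr>) = { -, ], num }.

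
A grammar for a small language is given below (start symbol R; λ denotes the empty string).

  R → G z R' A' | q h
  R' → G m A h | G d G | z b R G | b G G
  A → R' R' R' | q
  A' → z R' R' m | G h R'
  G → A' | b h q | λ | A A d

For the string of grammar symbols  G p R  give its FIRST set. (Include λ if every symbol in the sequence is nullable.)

Add FIRST(G)\{λ} = { b, d, h, m, q, z }; G is nullable, continue.
p is a terminal; add {p} and stop.

{ b, d, h, m, p, q, z }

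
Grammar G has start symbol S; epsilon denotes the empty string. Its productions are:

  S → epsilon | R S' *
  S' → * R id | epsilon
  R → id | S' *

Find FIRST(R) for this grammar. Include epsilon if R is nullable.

R → id contributes {id}.
From R → S' *: S' nullable, take FIRST(S') ∪ {*} = { * }.
Union: FIRST(R) = { *, id }.

{ *, id }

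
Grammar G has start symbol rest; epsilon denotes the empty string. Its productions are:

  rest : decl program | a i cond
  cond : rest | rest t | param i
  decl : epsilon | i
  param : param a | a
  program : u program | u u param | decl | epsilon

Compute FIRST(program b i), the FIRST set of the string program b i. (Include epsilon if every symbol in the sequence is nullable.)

{ b, i, u }

Add FIRST(program)\{epsilon} = { i, u }; program is nullable, continue.
b is a terminal; add {b} and stop.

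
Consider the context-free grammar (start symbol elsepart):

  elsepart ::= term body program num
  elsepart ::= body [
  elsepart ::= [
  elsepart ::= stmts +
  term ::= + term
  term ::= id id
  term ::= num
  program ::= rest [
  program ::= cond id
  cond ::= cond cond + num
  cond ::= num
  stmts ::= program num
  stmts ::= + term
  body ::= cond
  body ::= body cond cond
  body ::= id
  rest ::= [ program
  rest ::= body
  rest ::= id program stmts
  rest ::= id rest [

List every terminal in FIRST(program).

From program ::= rest [: add FIRST(rest) = { [, id, num }.
From program ::= cond id: add FIRST(cond) = { num }.
Union: FIRST(program) = { [, id, num }.

{ [, id, num }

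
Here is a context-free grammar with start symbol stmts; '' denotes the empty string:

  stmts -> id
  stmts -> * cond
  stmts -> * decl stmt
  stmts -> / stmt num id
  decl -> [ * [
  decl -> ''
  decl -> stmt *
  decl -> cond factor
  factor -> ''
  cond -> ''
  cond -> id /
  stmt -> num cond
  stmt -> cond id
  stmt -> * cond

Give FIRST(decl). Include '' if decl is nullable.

{ *, [, id, num, '' }

decl -> [ * [ contributes {[}.
decl -> '' contributes ''.
From decl -> stmt *: add FIRST(stmt) = { *, id, num }.
From decl -> cond factor: cond, factor nullable, take FIRST(cond) ∪ FIRST(factor) = { id }; also '' since the whole RHS is nullable.
Union: FIRST(decl) = { *, [, id, num, '' }.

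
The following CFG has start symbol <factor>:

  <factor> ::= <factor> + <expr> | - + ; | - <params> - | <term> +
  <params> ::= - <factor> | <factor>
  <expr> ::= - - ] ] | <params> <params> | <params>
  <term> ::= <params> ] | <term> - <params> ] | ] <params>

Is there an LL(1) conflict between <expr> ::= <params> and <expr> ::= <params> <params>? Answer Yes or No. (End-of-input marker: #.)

FIRST(<params>) = { -, ] } and FIRST(<params> <params>) = { -, ] }.
Both contain -, so the two alternatives are not disjoint — LL(1) conflict.

Yes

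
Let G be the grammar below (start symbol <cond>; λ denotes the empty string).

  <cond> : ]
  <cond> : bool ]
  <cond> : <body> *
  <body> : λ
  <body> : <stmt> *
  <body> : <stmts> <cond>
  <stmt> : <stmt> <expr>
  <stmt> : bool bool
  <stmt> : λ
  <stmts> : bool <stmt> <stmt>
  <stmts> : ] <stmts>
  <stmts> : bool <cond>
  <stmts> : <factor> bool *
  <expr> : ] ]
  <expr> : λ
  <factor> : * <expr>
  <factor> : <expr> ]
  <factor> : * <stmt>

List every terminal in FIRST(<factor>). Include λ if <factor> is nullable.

<factor> : * <expr> contributes {*}.
From <factor> : <expr> ]: <expr> nullable, take FIRST(<expr>) ∪ {]} = { ] }.
<factor> : * <stmt> contributes {*}.
Union: FIRST(<factor>) = { *, ] }.

{ *, ] }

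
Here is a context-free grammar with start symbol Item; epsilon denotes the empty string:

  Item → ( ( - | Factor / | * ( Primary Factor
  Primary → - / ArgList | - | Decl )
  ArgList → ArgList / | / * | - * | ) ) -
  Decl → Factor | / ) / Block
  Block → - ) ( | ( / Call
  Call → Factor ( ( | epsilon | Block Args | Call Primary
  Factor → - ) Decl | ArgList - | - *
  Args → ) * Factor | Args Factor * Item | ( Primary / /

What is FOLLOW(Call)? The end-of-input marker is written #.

In Block → ( / Call: Call is at the end, add FOLLOW(Block) = { #, (, ), *, -, / }.
In Call → Call Primary: add FIRST(Primary) = { ), -, / }.
Union: FOLLOW(Call) = { #, (, ), *, -, / }.

{ #, (, ), *, -, / }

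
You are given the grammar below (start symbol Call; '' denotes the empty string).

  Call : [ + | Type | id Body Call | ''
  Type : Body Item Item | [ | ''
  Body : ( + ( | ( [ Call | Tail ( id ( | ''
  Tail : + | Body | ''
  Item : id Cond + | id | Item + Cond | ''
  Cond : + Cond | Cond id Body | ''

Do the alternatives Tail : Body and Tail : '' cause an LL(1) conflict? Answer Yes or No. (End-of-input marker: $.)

Yes

FIRST(Body) = { (, +, '' } and FIRST('') = { '' }.
Both alternatives are nullable, violating the LL(1) condition.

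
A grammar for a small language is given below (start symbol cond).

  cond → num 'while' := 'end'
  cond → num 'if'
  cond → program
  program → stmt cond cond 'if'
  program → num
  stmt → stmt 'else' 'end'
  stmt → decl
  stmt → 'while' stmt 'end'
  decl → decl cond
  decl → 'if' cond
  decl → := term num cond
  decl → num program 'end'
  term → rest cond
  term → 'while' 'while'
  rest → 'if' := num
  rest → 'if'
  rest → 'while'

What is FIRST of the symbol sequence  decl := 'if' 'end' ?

{ 'if', :=, num }

Add FIRST(decl) = { 'if', :=, num }; decl is not nullable, stop.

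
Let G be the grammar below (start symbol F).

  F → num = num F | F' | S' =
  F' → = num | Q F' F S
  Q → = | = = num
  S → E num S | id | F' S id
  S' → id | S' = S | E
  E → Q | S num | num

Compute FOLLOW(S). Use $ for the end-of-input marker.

{ $, =, id, num }

In F' → Q F' F S: S is at the end, add FOLLOW(F') = { $, =, id, num }.
In S → E num S: S is at the end, add FOLLOW(S) = { $, =, id, num }.
In S → F' S id: add FIRST(id) = { id }.
In S' → S' = S: S is at the end, add FOLLOW(S') = { = }.
In E → S num: add FIRST(num) = { num }.
Union: FOLLOW(S) = { $, =, id, num }.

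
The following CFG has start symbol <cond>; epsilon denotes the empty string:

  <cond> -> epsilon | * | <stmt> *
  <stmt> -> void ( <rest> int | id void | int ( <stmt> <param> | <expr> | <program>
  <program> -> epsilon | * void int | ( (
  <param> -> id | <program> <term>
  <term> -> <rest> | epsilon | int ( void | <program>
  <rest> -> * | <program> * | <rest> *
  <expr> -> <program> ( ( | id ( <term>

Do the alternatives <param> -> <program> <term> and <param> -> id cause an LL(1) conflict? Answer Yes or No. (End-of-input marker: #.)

FIRST(<program> <term>) = { (, *, int, epsilon } and FIRST(id) = { id }.
The first alternative is nullable and FOLLOW(<param>) = { (, *, id, int } shares id with FIRST of the second — conflict.

Yes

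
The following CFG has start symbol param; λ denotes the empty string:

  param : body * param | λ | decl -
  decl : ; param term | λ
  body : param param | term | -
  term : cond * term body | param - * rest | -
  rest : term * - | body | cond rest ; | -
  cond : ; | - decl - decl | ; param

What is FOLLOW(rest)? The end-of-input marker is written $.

{ *, -, ; }

In term : param - * rest: rest is at the end, add FOLLOW(term) = { *, -, ; }.
In rest : cond rest ;: add FIRST(;) = { ; }.
Union: FOLLOW(rest) = { *, -, ; }.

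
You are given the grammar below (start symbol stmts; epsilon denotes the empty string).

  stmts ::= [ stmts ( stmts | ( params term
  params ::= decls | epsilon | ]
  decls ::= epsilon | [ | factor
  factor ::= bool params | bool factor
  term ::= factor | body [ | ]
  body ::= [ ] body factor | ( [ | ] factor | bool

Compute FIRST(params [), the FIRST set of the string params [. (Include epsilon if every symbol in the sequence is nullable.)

Add FIRST(params)\{epsilon} = { [, ], bool }; params is nullable, continue.
[ is a terminal; add {[} and stop.

{ [, ], bool }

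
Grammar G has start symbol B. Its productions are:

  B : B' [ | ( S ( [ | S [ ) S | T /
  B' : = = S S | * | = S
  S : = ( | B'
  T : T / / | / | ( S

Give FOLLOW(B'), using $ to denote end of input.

{ $, (, *, /, =, [ }

In B : B' [: add FIRST([) = { [ }.
In S : B': B' is at the end, add FOLLOW(S) = { $, (, *, /, =, [ }.
Union: FOLLOW(B') = { $, (, *, /, =, [ }.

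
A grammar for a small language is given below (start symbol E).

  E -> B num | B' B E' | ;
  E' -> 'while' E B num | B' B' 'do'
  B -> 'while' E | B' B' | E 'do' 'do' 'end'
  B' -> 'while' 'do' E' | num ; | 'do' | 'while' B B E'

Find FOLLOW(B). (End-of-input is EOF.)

In E -> B num: add FIRST(num) = { num }.
In E -> B' B E': add FIRST(E') = { 'do', 'while', num }.
In E' -> 'while' E B num: add FIRST(num) = { num }.
In B' -> 'while' B B E': add FIRST(B E') = { 'do', 'while', ;, num }.
In B' -> 'while' B B E': add FIRST(E') = { 'do', 'while', num }.
Union: FOLLOW(B) = { 'do', 'while', ;, num }.

{ 'do', 'while', ;, num }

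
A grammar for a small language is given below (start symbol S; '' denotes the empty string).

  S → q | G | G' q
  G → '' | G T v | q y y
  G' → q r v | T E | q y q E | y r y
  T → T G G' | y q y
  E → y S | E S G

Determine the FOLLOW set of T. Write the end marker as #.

In G → G T v: add FIRST(v) = { v }.
In G' → T E: add FIRST(E) = { y }.
In T → T G G': add FIRST(G G') = { q, y }.
Union: FOLLOW(T) = { q, v, y }.

{ q, v, y }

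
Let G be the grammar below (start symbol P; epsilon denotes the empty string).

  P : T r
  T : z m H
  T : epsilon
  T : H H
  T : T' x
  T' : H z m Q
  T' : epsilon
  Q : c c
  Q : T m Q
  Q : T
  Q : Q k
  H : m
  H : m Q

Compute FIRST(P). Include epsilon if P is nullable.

From P : T r: T nullable, take FIRST(T) ∪ {r} = { m, r, x, z }.
Union: FIRST(P) = { m, r, x, z }.

{ m, r, x, z }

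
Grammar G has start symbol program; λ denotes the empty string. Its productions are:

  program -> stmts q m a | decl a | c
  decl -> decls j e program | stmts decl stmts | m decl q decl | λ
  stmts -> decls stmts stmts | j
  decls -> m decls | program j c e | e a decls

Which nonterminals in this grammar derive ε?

{ decl }

Directly nullable (have an λ-production): decl.
No other nonterminal has a production whose RHS symbols are all nullable.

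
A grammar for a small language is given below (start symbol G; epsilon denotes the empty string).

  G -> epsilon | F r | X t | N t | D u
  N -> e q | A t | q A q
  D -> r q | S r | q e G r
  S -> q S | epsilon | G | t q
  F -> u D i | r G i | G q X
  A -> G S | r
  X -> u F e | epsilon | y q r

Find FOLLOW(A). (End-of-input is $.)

In N -> A t: add FIRST(t) = { t }.
In N -> q A q: add FIRST(q) = { q }.
Union: FOLLOW(A) = { q, t }.

{ q, t }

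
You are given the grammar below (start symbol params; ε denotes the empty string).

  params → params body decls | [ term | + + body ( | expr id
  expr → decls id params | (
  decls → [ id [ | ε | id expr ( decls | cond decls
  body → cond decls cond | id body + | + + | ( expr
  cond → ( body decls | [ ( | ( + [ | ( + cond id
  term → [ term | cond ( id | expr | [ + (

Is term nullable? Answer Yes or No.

Nullable nonterminals: decls.
No production of term has an RHS whose symbols are all nullable, so term is not nullable.

No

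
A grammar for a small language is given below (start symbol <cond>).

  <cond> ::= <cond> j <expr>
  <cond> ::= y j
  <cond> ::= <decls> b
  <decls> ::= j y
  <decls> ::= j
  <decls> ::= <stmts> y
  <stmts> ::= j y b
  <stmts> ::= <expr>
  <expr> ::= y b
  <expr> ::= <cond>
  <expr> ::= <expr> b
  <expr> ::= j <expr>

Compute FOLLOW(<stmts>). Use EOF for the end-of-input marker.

{ y }

In <decls> ::= <stmts> y: add FIRST(y) = { y }.
Union: FOLLOW(<stmts>) = { y }.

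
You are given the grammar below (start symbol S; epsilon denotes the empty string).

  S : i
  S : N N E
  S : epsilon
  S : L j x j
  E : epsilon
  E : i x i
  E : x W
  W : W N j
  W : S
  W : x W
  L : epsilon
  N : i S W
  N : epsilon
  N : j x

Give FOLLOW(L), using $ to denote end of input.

{ j }

In S : L j x j: add FIRST(j x j) = { j }.
Union: FOLLOW(L) = { j }.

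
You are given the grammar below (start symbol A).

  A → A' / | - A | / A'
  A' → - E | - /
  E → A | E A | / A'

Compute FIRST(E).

From E → A: add FIRST(A) = { -, / }.
From E → E A: add FIRST(E) = { -, / }.
E → / A' contributes {/}.
Union: FIRST(E) = { -, / }.

{ -, / }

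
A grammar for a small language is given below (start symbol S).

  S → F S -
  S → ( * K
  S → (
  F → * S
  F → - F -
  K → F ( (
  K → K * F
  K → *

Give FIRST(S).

From S → F S -: add FIRST(F) = { *, - }.
S → ( * K contributes {(}.
S → ( contributes {(}.
Union: FIRST(S) = { (, *, - }.

{ (, *, - }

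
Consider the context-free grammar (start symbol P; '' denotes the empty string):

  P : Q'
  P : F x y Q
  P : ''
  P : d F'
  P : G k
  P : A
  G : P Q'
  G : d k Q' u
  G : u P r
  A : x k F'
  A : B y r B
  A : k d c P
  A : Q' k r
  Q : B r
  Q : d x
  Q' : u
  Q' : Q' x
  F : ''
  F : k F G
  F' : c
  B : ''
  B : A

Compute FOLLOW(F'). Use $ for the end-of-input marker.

{ $, r, u, y }

In P : d F': F' is at the end, add FOLLOW(P) = { $, r, u, y }.
In A : x k F': F' is at the end, add FOLLOW(A) = { $, r, u, y }.
Union: FOLLOW(F') = { $, r, u, y }.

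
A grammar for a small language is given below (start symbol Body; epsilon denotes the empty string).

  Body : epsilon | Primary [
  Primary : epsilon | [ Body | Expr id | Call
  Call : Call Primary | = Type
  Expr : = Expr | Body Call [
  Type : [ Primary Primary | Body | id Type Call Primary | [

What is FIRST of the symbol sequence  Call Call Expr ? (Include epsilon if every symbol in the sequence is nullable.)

{ = }

Add FIRST(Call) = { = }; Call is not nullable, stop.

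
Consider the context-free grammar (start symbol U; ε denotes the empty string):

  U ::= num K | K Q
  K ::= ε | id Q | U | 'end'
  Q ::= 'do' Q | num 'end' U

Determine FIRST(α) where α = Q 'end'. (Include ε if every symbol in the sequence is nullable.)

{ 'do', num }

Add FIRST(Q) = { 'do', num }; Q is not nullable, stop.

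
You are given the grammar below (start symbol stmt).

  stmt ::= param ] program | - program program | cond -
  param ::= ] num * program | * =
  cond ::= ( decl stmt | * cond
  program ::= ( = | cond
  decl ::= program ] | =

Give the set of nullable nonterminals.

No nonterminal has an empty production or an RHS whose symbols are all nullable.

{ } (none)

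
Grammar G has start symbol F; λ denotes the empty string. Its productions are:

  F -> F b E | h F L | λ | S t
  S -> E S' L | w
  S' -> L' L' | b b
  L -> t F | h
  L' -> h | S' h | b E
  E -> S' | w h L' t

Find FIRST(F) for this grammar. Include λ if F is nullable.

{ b, h, w, λ }

From F -> F b E: F nullable, take FIRST(F) ∪ {b} = { b, h, w }.
F -> h F L contributes {h}.
F -> λ contributes λ.
From F -> S t: add FIRST(S) = { b, h, w }.
Union: FIRST(F) = { b, h, w, λ }.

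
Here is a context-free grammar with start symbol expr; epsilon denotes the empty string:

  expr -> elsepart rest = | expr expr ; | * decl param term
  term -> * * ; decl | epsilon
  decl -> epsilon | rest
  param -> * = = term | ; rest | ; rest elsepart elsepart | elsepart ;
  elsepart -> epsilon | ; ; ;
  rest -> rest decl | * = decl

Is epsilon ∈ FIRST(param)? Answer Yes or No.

Nullable nonterminals: decl, elsepart, term.
No production of param has an RHS whose symbols are all nullable, so param is not nullable.

No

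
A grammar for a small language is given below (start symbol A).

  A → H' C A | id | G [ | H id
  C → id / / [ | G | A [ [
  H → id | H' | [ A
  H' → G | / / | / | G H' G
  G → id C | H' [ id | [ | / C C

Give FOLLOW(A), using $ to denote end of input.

A is the start symbol, so $ ∈ FOLLOW(A).
In A → H' C A: A is at the end, add FOLLOW(A) = { $, [, id }.
In C → A [ [: add FIRST([ [) = { [ }.
In H → [ A: A is at the end, add FOLLOW(H) = { id }.
Union: FOLLOW(A) = { $, [, id }.

{ $, [, id }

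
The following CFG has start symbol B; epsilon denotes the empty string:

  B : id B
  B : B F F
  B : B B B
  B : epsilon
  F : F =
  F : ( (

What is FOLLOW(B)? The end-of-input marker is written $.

B is the start symbol, so $ ∈ FOLLOW(B).
In B : id B: B is at the end, add FOLLOW(B) = { $, (, id }.
In B : B F F: add FIRST(F F) = { ( }.
In B : B B B: add FIRST(B B)\{epsilon} = { (, id }.
  Since B B is nullable, also add FOLLOW(B) = { $, (, id }.
In B : B B B: add FIRST(B)\{epsilon} = { (, id }.
  Since B is nullable, also add FOLLOW(B) = { $, (, id }.
In B : B B B: B is at the end, add FOLLOW(B) = { $, (, id }.
Union: FOLLOW(B) = { $, (, id }.

{ $, (, id }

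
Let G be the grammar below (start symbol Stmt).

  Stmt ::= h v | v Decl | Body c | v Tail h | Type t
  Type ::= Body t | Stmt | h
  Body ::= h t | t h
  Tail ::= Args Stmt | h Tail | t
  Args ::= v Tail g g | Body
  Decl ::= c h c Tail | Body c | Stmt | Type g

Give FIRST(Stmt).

{ h, t, v }

Stmt ::= h v contributes {h}.
Stmt ::= v Decl contributes {v}.
From Stmt ::= Body c: add FIRST(Body) = { h, t }.
Stmt ::= v Tail h contributes {v}.
From Stmt ::= Type t: add FIRST(Type) = { h, t, v }.
Union: FIRST(Stmt) = { h, t, v }.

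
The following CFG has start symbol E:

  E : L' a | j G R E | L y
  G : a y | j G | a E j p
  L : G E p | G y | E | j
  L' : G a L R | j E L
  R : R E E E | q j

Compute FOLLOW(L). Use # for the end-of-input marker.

In E : L y: add FIRST(y) = { y }.
In L' : G a L R: add FIRST(R) = { q }.
In L' : j E L: L is at the end, add FOLLOW(L') = { a }.
Union: FOLLOW(L) = { a, q, y }.

{ a, q, y }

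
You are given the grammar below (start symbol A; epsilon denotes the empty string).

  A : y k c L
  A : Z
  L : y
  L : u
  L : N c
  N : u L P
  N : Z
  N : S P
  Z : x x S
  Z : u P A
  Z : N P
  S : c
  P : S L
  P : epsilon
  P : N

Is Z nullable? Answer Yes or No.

No

Nullable nonterminals: P.
No production of Z has an RHS whose symbols are all nullable, so Z is not nullable.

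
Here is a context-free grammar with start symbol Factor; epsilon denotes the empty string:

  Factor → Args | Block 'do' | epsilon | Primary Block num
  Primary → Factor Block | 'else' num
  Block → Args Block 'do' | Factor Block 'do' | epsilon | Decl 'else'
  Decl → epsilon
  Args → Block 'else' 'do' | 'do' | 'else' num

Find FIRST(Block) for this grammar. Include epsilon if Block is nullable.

From Block → Args Block 'do': add FIRST(Args) = { 'do', 'else', num }.
From Block → Factor Block 'do': Factor, Block nullable, take FIRST(Factor) ∪ FIRST(Block) ∪ {'do'} = { 'do', 'else', num }.
Block → epsilon contributes epsilon.
From Block → Decl 'else': Decl nullable, take FIRST(Decl) ∪ {'else'} = { 'else' }.
Union: FIRST(Block) = { 'do', 'else', num, epsilon }.

{ 'do', 'else', num, epsilon }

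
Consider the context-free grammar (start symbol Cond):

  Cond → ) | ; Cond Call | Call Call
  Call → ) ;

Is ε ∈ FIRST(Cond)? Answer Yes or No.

No nonterminal in this grammar is nullable.
No production of Cond has an RHS whose symbols are all nullable, so Cond is not nullable.

No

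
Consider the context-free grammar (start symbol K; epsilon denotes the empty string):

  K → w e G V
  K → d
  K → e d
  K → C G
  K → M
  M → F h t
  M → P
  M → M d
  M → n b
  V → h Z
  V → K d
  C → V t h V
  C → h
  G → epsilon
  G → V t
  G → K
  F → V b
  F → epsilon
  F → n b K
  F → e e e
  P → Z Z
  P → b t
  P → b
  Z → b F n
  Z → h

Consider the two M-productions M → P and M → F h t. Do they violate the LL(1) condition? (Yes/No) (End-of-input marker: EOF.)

FIRST(P) = { b, h } and FIRST(F h t) = { b, d, e, h, n, w }.
Both contain b, so the two alternatives are not disjoint — LL(1) conflict.

Yes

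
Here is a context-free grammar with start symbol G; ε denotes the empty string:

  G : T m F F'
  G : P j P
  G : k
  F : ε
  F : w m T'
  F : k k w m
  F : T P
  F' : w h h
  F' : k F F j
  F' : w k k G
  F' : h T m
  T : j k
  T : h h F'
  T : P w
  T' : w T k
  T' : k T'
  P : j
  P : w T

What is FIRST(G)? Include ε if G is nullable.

{ h, j, k, w }

From G : T m F F': add FIRST(T) = { h, j, w }.
From G : P j P: add FIRST(P) = { j, w }.
G : k contributes {k}.
Union: FIRST(G) = { h, j, k, w }.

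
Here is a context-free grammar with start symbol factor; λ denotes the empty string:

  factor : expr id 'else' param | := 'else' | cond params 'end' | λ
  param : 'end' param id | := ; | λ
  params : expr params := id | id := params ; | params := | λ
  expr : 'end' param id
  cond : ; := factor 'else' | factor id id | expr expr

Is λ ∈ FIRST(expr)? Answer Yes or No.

No

Nullable nonterminals: factor, param, params.
No production of expr has an RHS whose symbols are all nullable, so expr is not nullable.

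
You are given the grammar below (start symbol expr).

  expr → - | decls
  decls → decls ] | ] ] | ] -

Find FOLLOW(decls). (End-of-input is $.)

In expr → decls: decls is at the end, add FOLLOW(expr) = { $ }.
In decls → decls ]: add FIRST(]) = { ] }.
Union: FOLLOW(decls) = { $, ] }.

{ $, ] }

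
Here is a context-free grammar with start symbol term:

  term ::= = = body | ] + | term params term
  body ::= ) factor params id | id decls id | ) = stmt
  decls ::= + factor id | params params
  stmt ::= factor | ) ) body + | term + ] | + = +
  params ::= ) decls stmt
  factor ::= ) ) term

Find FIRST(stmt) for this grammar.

{ ), +, =, ] }

From stmt ::= factor: add FIRST(factor) = { ) }.
stmt ::= ) ) body + contributes {)}.
From stmt ::= term + ]: add FIRST(term) = { =, ] }.
stmt ::= + = + contributes {+}.
Union: FIRST(stmt) = { ), +, =, ] }.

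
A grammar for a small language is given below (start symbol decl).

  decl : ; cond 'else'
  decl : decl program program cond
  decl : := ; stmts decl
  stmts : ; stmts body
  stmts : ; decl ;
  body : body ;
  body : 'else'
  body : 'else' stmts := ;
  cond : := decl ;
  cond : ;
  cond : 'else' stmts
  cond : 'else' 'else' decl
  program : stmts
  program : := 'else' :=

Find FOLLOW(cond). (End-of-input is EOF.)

In decl : ; cond 'else': add FIRST('else') = { 'else' }.
In decl : decl program program cond: cond is at the end, add FOLLOW(decl) = { EOF, 'else', :=, ; }.
Union: FOLLOW(cond) = { EOF, 'else', :=, ; }.

{ EOF, 'else', :=, ; }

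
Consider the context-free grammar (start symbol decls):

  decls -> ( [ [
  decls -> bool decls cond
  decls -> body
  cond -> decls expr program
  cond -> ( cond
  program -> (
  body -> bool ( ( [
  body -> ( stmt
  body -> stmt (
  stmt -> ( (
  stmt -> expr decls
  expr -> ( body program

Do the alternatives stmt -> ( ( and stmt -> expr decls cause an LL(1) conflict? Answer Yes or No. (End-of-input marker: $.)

FIRST(( () = { ( } and FIRST(expr decls) = { ( }.
Both contain (, so the two alternatives are not disjoint — LL(1) conflict.

Yes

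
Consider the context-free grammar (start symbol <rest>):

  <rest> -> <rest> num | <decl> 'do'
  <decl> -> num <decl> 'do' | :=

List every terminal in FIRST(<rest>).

From <rest> -> <rest> num: add FIRST(<rest>) = { :=, num }.
From <rest> -> <decl> 'do': add FIRST(<decl>) = { :=, num }.
Union: FIRST(<rest>) = { :=, num }.

{ :=, num }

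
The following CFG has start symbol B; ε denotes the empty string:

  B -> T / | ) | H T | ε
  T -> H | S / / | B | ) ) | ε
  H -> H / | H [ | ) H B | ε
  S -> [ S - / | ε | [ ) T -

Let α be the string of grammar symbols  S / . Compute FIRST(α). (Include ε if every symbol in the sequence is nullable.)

Add FIRST(S)\{ε} = { [ }; S is nullable, continue.
/ is a terminal; add {/} and stop.

{ /, [ }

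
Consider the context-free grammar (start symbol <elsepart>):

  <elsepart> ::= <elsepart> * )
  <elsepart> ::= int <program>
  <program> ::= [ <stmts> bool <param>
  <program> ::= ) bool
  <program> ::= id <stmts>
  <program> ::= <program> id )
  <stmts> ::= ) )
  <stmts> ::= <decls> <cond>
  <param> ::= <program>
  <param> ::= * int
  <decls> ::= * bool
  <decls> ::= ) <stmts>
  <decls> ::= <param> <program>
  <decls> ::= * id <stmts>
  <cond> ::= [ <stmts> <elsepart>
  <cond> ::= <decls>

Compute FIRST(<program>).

{ ), [, id }

<program> ::= [ <stmts> bool <param> contributes {[}.
<program> ::= ) bool contributes {)}.
<program> ::= id <stmts> contributes {id}.
From <program> ::= <program> id ): add FIRST(<program>) = { ), [, id }.
Union: FIRST(<program>) = { ), [, id }.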